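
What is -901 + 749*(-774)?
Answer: -580627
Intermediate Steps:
-901 + 749*(-774) = -901 - 579726 = -580627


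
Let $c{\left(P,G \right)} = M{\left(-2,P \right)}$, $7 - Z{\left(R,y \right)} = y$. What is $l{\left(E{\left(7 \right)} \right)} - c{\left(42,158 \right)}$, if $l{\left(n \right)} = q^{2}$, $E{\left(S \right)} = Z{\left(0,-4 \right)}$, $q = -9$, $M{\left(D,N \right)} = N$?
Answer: $39$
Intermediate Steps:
$Z{\left(R,y \right)} = 7 - y$
$c{\left(P,G \right)} = P$
$E{\left(S \right)} = 11$ ($E{\left(S \right)} = 7 - -4 = 7 + 4 = 11$)
$l{\left(n \right)} = 81$ ($l{\left(n \right)} = \left(-9\right)^{2} = 81$)
$l{\left(E{\left(7 \right)} \right)} - c{\left(42,158 \right)} = 81 - 42 = 39$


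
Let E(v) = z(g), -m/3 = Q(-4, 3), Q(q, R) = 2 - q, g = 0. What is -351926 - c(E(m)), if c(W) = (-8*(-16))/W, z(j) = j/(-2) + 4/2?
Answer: -351990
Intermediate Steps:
m = -18 (m = -3*(2 - 1*(-4)) = -3*(2 + 4) = -3*6 = -18)
z(j) = 2 - j/2 (z(j) = j*(-½) + 4*(½) = -j/2 + 2 = 2 - j/2)
E(v) = 2 (E(v) = 2 - ½*0 = 2 + 0 = 2)
c(W) = 128/W
-351926 - c(E(m)) = -351926 - 128/2 = -351926 - 1*64 = -351926 - 64 = -351990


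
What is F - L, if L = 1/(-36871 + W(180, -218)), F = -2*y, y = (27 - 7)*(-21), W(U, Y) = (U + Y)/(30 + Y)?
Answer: 2911318294/3465855 ≈ 840.00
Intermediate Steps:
W(U, Y) = (U + Y)/(30 + Y)
y = -420 (y = 20*(-21) = -420)
F = 840 (F = -2*(-420) = 840)
L = -94/3465855 (L = 1/(-36871 + (180 - 218)/(30 - 218)) = 1/(-36871 - 38/(-188)) = 1/(-36871 - 1/188*(-38)) = 1/(-36871 + 19/94) = 1/(-3465855/94) = -94/3465855 ≈ -2.7122e-5)
F - L = 840 - 1*(-94/3465855) = 840 + 94/3465855 = 2911318294/3465855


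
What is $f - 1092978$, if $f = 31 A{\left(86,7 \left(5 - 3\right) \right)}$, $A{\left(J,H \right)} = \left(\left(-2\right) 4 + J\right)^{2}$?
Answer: $-904374$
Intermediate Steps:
$A{\left(J,H \right)} = \left(-8 + J\right)^{2}$
$f = 188604$ ($f = 31 \left(-8 + 86\right)^{2} = 31 \cdot 78^{2} = 31 \cdot 6084 = 188604$)
$f - 1092978 = 188604 - 1092978 = -904374$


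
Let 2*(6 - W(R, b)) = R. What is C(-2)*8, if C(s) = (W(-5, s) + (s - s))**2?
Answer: 578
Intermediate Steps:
W(R, b) = 6 - R/2
C(s) = 289/4 (C(s) = ((6 - 1/2*(-5)) + (s - s))**2 = ((6 + 5/2) + 0)**2 = (17/2 + 0)**2 = (17/2)**2 = 289/4)
C(-2)*8 = (289/4)*8 = 578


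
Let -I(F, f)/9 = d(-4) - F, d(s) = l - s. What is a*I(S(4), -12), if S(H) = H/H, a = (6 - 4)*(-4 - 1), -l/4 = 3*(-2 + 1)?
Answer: 1350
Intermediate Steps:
l = 12 (l = -12*(-2 + 1) = -12*(-1) = -4*(-3) = 12)
d(s) = 12 - s
a = -10 (a = 2*(-5) = -10)
S(H) = 1
I(F, f) = -144 + 9*F (I(F, f) = -9*((12 - 1*(-4)) - F) = -9*((12 + 4) - F) = -9*(16 - F) = -144 + 9*F)
a*I(S(4), -12) = -10*(-144 + 9*1) = -10*(-144 + 9) = -10*(-135) = 1350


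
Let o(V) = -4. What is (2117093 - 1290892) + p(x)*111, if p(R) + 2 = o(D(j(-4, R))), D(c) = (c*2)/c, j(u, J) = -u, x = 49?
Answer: 825535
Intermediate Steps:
D(c) = 2 (D(c) = (2*c)/c = 2)
p(R) = -6 (p(R) = -2 - 4 = -6)
(2117093 - 1290892) + p(x)*111 = (2117093 - 1290892) - 6*111 = 826201 - 666 = 825535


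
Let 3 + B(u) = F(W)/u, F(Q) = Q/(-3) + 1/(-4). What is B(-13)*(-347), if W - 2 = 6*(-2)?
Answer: 175235/156 ≈ 1123.3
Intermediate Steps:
W = -10 (W = 2 + 6*(-2) = 2 - 12 = -10)
F(Q) = -¼ - Q/3 (F(Q) = Q*(-⅓) + 1*(-¼) = -Q/3 - ¼ = -¼ - Q/3)
B(u) = -3 + 37/(12*u) (B(u) = -3 + (-¼ - ⅓*(-10))/u = -3 + (-¼ + 10/3)/u = -3 + 37/(12*u))
B(-13)*(-347) = (-3 + (37/12)/(-13))*(-347) = (-3 + (37/12)*(-1/13))*(-347) = (-3 - 37/156)*(-347) = -505/156*(-347) = 175235/156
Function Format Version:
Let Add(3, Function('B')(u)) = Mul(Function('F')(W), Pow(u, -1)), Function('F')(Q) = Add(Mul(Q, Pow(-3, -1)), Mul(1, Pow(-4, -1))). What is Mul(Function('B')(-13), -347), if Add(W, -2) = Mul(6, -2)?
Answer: Rational(175235, 156) ≈ 1123.3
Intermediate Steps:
W = -10 (W = Add(2, Mul(6, -2)) = Add(2, -12) = -10)
Function('F')(Q) = Add(Rational(-1, 4), Mul(Rational(-1, 3), Q)) (Function('F')(Q) = Add(Mul(Q, Rational(-1, 3)), Mul(1, Rational(-1, 4))) = Add(Mul(Rational(-1, 3), Q), Rational(-1, 4)) = Add(Rational(-1, 4), Mul(Rational(-1, 3), Q)))
Function('B')(u) = Add(-3, Mul(Rational(37, 12), Pow(u, -1))) (Function('B')(u) = Add(-3, Mul(Add(Rational(-1, 4), Mul(Rational(-1, 3), -10)), Pow(u, -1))) = Add(-3, Mul(Add(Rational(-1, 4), Rational(10, 3)), Pow(u, -1))) = Add(-3, Mul(Rational(37, 12), Pow(u, -1))))
Mul(Function('B')(-13), -347) = Mul(Add(-3, Mul(Rational(37, 12), Pow(-13, -1))), -347) = Mul(Add(-3, Mul(Rational(37, 12), Rational(-1, 13))), -347) = Mul(Add(-3, Rational(-37, 156)), -347) = Mul(Rational(-505, 156), -347) = Rational(175235, 156)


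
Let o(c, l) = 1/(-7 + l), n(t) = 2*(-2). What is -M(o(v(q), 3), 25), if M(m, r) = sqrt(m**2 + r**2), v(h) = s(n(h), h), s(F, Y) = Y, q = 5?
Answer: -sqrt(10001)/4 ≈ -25.001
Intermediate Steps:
n(t) = -4
v(h) = h
-M(o(v(q), 3), 25) = -sqrt((1/(-7 + 3))**2 + 25**2) = -sqrt((1/(-4))**2 + 625) = -sqrt((-1/4)**2 + 625) = -sqrt(1/16 + 625) = -sqrt(10001/16) = -sqrt(10001)/4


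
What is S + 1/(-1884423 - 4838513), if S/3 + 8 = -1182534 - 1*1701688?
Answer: -58171481097841/6722936 ≈ -8.6527e+6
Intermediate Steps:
S = -8652690 (S = -24 + 3*(-1182534 - 1*1701688) = -24 + 3*(-1182534 - 1701688) = -24 + 3*(-2884222) = -24 - 8652666 = -8652690)
S + 1/(-1884423 - 4838513) = -8652690 + 1/(-1884423 - 4838513) = -8652690 + 1/(-6722936) = -8652690 - 1/6722936 = -58171481097841/6722936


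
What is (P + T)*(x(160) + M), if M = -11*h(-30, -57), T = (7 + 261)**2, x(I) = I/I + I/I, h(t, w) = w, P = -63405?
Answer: 5295551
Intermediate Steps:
x(I) = 2 (x(I) = 1 + 1 = 2)
T = 71824 (T = 268**2 = 71824)
M = 627 (M = -11*(-57) = 627)
(P + T)*(x(160) + M) = (-63405 + 71824)*(2 + 627) = 8419*629 = 5295551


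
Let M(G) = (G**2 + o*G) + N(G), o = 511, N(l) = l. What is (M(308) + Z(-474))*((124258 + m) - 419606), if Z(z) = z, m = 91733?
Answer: -51328490890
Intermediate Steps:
M(G) = G**2 + 512*G (M(G) = (G**2 + 511*G) + G = G**2 + 512*G)
(M(308) + Z(-474))*((124258 + m) - 419606) = (308*(512 + 308) - 474)*((124258 + 91733) - 419606) = (308*820 - 474)*(215991 - 419606) = (252560 - 474)*(-203615) = 252086*(-203615) = -51328490890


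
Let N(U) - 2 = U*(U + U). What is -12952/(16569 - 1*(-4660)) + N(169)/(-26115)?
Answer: -1550926876/554395335 ≈ -2.7975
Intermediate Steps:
N(U) = 2 + 2*U² (N(U) = 2 + U*(U + U) = 2 + U*(2*U) = 2 + 2*U²)
-12952/(16569 - 1*(-4660)) + N(169)/(-26115) = -12952/(16569 - 1*(-4660)) + (2 + 2*169²)/(-26115) = -12952/(16569 + 4660) + (2 + 2*28561)*(-1/26115) = -12952/21229 + (2 + 57122)*(-1/26115) = -12952*1/21229 + 57124*(-1/26115) = -12952/21229 - 57124/26115 = -1550926876/554395335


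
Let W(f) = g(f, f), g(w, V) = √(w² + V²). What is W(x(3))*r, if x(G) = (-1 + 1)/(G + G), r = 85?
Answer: 0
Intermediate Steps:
x(G) = 0 (x(G) = 0/((2*G)) = 0*(1/(2*G)) = 0)
g(w, V) = √(V² + w²)
W(f) = √2*√(f²) (W(f) = √(f² + f²) = √(2*f²) = √2*√(f²))
W(x(3))*r = (√2*√(0²))*85 = (√2*√0)*85 = (√2*0)*85 = 0*85 = 0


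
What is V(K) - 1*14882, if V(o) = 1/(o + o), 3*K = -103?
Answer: -3065695/206 ≈ -14882.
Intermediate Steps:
K = -103/3 (K = (1/3)*(-103) = -103/3 ≈ -34.333)
V(o) = 1/(2*o)
V(K) - 1*14882 = 1/(2*(-103/3)) - 1*14882 = (1/2)*(-3/103) - 14882 = -3/206 - 14882 = -3065695/206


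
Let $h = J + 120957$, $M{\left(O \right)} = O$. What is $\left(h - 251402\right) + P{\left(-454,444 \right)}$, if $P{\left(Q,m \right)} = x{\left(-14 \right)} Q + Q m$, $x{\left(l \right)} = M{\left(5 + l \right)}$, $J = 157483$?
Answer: $-170452$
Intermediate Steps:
$x{\left(l \right)} = 5 + l$
$h = 278440$ ($h = 157483 + 120957 = 278440$)
$P{\left(Q,m \right)} = - 9 Q + Q m$ ($P{\left(Q,m \right)} = \left(5 - 14\right) Q + Q m = - 9 Q + Q m$)
$\left(h - 251402\right) + P{\left(-454,444 \right)} = \left(278440 - 251402\right) - 454 \left(-9 + 444\right) = 27038 - 197490 = -170452$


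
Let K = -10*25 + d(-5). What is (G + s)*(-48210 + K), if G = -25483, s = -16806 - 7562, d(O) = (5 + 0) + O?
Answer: 2415779460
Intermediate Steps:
d(O) = 5 + O
s = -24368
K = -250 (K = -10*25 + (5 - 5) = -250 + 0 = -250)
(G + s)*(-48210 + K) = (-25483 - 24368)*(-48210 - 250) = -49851*(-48460) = 2415779460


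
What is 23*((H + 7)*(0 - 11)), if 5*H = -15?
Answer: -1012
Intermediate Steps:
H = -3 (H = (1/5)*(-15) = -3)
23*((H + 7)*(0 - 11)) = 23*((-3 + 7)*(0 - 11)) = 23*(4*(-11)) = 23*(-44) = -1012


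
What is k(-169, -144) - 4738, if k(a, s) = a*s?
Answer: 19598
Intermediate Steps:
k(-169, -144) - 4738 = -169*(-144) - 4738 = 24336 - 4738 = 19598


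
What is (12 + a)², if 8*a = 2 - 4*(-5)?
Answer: 3481/16 ≈ 217.56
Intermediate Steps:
a = 11/4 (a = (2 - 4*(-5))/8 = (2 + 20)/8 = (⅛)*22 = 11/4 ≈ 2.7500)
(12 + a)² = (12 + 11/4)² = (59/4)² = 3481/16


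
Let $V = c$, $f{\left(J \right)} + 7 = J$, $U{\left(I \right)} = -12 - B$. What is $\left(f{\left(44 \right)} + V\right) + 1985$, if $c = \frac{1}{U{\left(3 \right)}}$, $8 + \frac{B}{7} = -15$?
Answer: $\frac{301279}{149} \approx 2022.0$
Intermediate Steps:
$B = -161$ ($B = -56 + 7 \left(-15\right) = -56 - 105 = -161$)
$U{\left(I \right)} = 149$ ($U{\left(I \right)} = -12 - -161 = -12 + 161 = 149$)
$c = \frac{1}{149} \approx 0.0067114$
$f{\left(J \right)} = -7 + J$
$V = \frac{1}{149} \approx 0.0067114$
$\left(f{\left(44 \right)} + V\right) + 1985 = \left(\left(-7 + 44\right) + \frac{1}{149}\right) + 1985 = \left(37 + \frac{1}{149}\right) + 1985 = \frac{5514}{149} + 1985 = \frac{301279}{149}$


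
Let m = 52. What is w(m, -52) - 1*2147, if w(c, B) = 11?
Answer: -2136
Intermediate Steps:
w(m, -52) - 1*2147 = 11 - 1*2147 = 11 - 2147 = -2136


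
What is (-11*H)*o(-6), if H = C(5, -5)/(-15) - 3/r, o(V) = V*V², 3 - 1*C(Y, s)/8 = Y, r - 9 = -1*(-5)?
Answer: 70884/35 ≈ 2025.3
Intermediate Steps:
r = 14 (r = 9 - 1*(-5) = 9 + 5 = 14)
C(Y, s) = 24 - 8*Y
o(V) = V³
H = 179/210 (H = (24 - 8*5)/(-15) - 3/14 = (24 - 40)*(-1/15) - 3*1/14 = -16*(-1/15) - 3/14 = 16/15 - 3/14 = 179/210 ≈ 0.85238)
(-11*H)*o(-6) = -11*179/210*(-6)³ = -1969/210*(-216) = 70884/35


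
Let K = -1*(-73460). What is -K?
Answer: -73460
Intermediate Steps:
K = 73460
-K = -1*73460 = -73460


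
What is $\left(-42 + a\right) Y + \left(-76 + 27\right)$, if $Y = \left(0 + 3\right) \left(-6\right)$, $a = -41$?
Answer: $1445$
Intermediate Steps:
$Y = -18$ ($Y = 3 \left(-6\right) = -18$)
$\left(-42 + a\right) Y + \left(-76 + 27\right) = \left(-42 - 41\right) \left(-18\right) + \left(-76 + 27\right) = \left(-83\right) \left(-18\right) - 49 = 1494 - 49 = 1445$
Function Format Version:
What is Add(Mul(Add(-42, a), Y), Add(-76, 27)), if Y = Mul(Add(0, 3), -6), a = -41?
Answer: 1445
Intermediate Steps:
Y = -18 (Y = Mul(3, -6) = -18)
Add(Mul(Add(-42, a), Y), Add(-76, 27)) = Add(Mul(Add(-42, -41), -18), Add(-76, 27)) = Add(Mul(-83, -18), -49) = Add(1494, -49) = 1445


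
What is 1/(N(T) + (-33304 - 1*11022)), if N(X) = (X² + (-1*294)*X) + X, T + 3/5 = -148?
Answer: 25/532394 ≈ 4.6958e-5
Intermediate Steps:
T = -743/5 (T = -⅗ - 148 = -743/5 ≈ -148.60)
N(X) = X² - 293*X (N(X) = (X² - 294*X) + X = X² - 293*X)
1/(N(T) + (-33304 - 1*11022)) = 1/(-743*(-293 - 743/5)/5 + (-33304 - 1*11022)) = 1/(-743/5*(-2208/5) + (-33304 - 11022)) = 1/(1640544/25 - 44326) = 1/(532394/25) = 25/532394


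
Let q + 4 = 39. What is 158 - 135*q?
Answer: -4567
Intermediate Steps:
q = 35 (q = -4 + 39 = 35)
158 - 135*q = 158 - 135*35 = 158 - 4725 = -4567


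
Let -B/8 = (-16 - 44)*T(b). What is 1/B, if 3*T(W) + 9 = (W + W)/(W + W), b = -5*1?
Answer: -1/1280 ≈ -0.00078125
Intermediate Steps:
b = -5
T(W) = -8/3 (T(W) = -3 + ((W + W)/(W + W))/3 = -3 + ((2*W)/((2*W)))/3 = -3 + ((2*W)*(1/(2*W)))/3 = -3 + (⅓)*1 = -3 + ⅓ = -8/3)
B = -1280 (B = -8*(-16 - 44)*(-8)/3 = -(-480)*(-8)/3 = -8*160 = -1280)
1/B = 1/(-1280) = -1/1280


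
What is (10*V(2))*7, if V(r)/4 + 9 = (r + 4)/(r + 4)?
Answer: -2240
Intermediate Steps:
V(r) = -32 (V(r) = -36 + 4*((r + 4)/(r + 4)) = -36 + 4*((4 + r)/(4 + r)) = -36 + 4*1 = -36 + 4 = -32)
(10*V(2))*7 = (10*(-32))*7 = -320*7 = -2240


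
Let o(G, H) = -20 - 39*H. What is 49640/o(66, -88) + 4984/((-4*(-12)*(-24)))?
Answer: 1255621/122832 ≈ 10.222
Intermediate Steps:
o(G, H) = -20 - 39*H
49640/o(66, -88) + 4984/((-4*(-12)*(-24))) = 49640/(-20 - 39*(-88)) + 4984/((-4*(-12)*(-24))) = 49640/(-20 + 3432) + 4984/((48*(-24))) = 49640/3412 + 4984/(-1152) = 49640*(1/3412) + 4984*(-1/1152) = 12410/853 - 623/144 = 1255621/122832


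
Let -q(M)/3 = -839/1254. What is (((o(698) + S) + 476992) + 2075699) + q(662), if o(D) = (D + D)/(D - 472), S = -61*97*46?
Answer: 107717948677/47234 ≈ 2.2805e+6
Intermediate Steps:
S = -272182 (S = -5917*46 = -272182)
q(M) = 839/418 (q(M) = -(-2517)/1254 = -3*(-839/1254) = 839/418)
o(D) = 2*D/(-472 + D) (o(D) = (2*D)/(-472 + D) = 2*D/(-472 + D))
(((o(698) + S) + 476992) + 2075699) + q(662) = (((2*698/(-472 + 698) - 272182) + 476992) + 2075699) + 839/418 = (((2*698/226 - 272182) + 476992) + 2075699) + 839/418 = (((2*698*(1/226) - 272182) + 476992) + 2075699) + 839/418 = (((698/113 - 272182) + 476992) + 2075699) + 839/418 = ((-30755868/113 + 476992) + 2075699) + 839/418 = (23144228/113 + 2075699) + 839/418 = 257698215/113 + 839/418 = 107717948677/47234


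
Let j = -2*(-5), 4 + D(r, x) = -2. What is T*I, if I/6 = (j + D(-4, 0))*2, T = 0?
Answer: 0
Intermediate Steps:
D(r, x) = -6 (D(r, x) = -4 - 2 = -6)
j = 10
I = 48 (I = 6*((10 - 6)*2) = 6*(4*2) = 6*8 = 48)
T*I = 0*48 = 0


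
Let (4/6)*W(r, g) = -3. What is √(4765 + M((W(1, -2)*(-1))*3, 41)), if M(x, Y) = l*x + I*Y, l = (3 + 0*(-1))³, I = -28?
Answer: √15926/2 ≈ 63.099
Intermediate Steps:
W(r, g) = -9/2 (W(r, g) = (3/2)*(-3) = -9/2)
l = 27 (l = (3 + 0)³ = 3³ = 27)
M(x, Y) = -28*Y + 27*x (M(x, Y) = 27*x - 28*Y = -28*Y + 27*x)
√(4765 + M((W(1, -2)*(-1))*3, 41)) = √(4765 + (-28*41 + 27*(-9/2*(-1)*3))) = √(4765 + (-1148 + 27*((9/2)*3))) = √(4765 + (-1148 + 27*(27/2))) = √(4765 + (-1148 + 729/2)) = √(4765 - 1567/2) = √(7963/2) = √15926/2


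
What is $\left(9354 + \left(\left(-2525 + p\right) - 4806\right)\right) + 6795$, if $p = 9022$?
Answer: $17840$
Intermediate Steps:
$\left(9354 + \left(\left(-2525 + p\right) - 4806\right)\right) + 6795 = \left(9354 + \left(\left(-2525 + 9022\right) - 4806\right)\right) + 6795 = \left(9354 + \left(6497 - 4806\right)\right) + 6795 = \left(9354 + 1691\right) + 6795 = 11045 + 6795 = 17840$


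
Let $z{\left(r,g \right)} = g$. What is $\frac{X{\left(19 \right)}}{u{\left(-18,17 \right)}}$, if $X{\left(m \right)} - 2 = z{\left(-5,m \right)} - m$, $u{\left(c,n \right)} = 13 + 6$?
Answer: $\frac{2}{19} \approx 0.10526$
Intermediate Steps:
$u{\left(c,n \right)} = 19$
$X{\left(m \right)} = 2$ ($X{\left(m \right)} = 2 + \left(m - m\right) = 2 + 0 = 2$)
$\frac{X{\left(19 \right)}}{u{\left(-18,17 \right)}} = \frac{2}{19}$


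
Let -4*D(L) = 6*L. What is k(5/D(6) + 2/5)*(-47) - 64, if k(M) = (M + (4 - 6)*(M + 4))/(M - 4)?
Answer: -28559/187 ≈ -152.72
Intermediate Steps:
D(L) = -3*L/2
k(M) = (-8 - M)/(-4 + M) (k(M) = (M - 2*(4 + M))/(-4 + M) = (M + (-8 - 2*M))/(-4 + M) = (-8 - M)/(-4 + M))
k(5/D(6) + 2/5)*(-47) - 64 = ((-8 - (5/((-3/2*6)) + 2/5))/(-4 + (5/((-3/2*6)) + 2/5)))*(-47) - 64 = ((-8 - (5/(-9) + 2*(⅕)))/(-4 + (5/(-9) + 2*(⅕))))*(-47) - 64 = ((-8 - (5*(-⅑) + ⅖))/(-4 + (5*(-⅑) + ⅖)))*(-47) - 64 = ((-8 - (-5/9 + ⅖))/(-4 + (-5/9 + ⅖)))*(-47) - 64 = ((-8 - 1*(-7/45))/(-4 - 7/45))*(-47) - 64 = ((-8 + 7/45)/(-187/45))*(-47) - 64 = -45/187*(-353/45)*(-47) - 64 = (353/187)*(-47) - 64 = -16591/187 - 64 = -28559/187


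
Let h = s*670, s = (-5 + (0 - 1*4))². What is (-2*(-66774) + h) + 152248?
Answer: 340066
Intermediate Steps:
s = 81 (s = (-5 + (0 - 4))² = (-5 - 4)² = (-9)² = 81)
h = 54270 (h = 81*670 = 54270)
(-2*(-66774) + h) + 152248 = (-2*(-66774) + 54270) + 152248 = (133548 + 54270) + 152248 = 187818 + 152248 = 340066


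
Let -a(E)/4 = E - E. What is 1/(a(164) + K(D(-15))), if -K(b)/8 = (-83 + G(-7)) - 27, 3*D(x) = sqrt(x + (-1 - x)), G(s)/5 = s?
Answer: 1/1160 ≈ 0.00086207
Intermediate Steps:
G(s) = 5*s
D(x) = I/3 (D(x) = sqrt(x + (-1 - x))/3 = sqrt(-1)/3 = I/3)
K(b) = 1160 (K(b) = -8*((-83 + 5*(-7)) - 27) = -8*((-83 - 35) - 27) = -8*(-118 - 27) = -8*(-145) = 1160)
a(E) = 0 (a(E) = -4*(E - E) = -4*0 = 0)
1/(a(164) + K(D(-15))) = 1/(0 + 1160) = 1/1160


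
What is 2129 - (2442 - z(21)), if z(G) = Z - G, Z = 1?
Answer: -333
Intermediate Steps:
z(G) = 1 - G
2129 - (2442 - z(21)) = 2129 - (2442 - (1 - 1*21)) = 2129 - (2442 - (1 - 21)) = 2129 - (2442 - 1*(-20)) = 2129 - (2442 + 20) = 2129 - 1*2462 = 2129 - 2462 = -333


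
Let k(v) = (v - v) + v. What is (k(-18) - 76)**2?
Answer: 8836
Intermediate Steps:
k(v) = v (k(v) = 0 + v = v)
(k(-18) - 76)**2 = (-18 - 76)**2 = (-94)**2 = 8836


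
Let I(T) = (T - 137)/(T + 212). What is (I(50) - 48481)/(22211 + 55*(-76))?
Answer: -12702109/4724122 ≈ -2.6888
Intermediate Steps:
I(T) = (-137 + T)/(212 + T)
(I(50) - 48481)/(22211 + 55*(-76)) = ((-137 + 50)/(212 + 50) - 48481)/(22211 + 55*(-76)) = (-87/262 - 48481)/(22211 - 4180) = ((1/262)*(-87) - 48481)/18031 = (-87/262 - 48481)*(1/18031) = -12702109/262*1/18031 = -12702109/4724122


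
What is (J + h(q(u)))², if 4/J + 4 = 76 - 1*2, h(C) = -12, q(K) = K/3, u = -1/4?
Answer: 174724/1225 ≈ 142.63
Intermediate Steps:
u = -¼ (u = -1*¼ = -¼ ≈ -0.25000)
q(K) = K/3 (q(K) = K*(⅓) = K/3)
J = 2/35 (J = 4/(-4 + (76 - 1*2)) = 4/(-4 + (76 - 2)) = 4/(-4 + 74) = 4/70 = 4*(1/70) = 2/35 ≈ 0.057143)
(J + h(q(u)))² = (2/35 - 12)² = (-418/35)² = 174724/1225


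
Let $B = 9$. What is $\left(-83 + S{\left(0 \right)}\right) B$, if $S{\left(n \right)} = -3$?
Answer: $-774$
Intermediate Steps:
$\left(-83 + S{\left(0 \right)}\right) B = \left(-83 - 3\right) 9 = \left(-86\right) 9 = -774$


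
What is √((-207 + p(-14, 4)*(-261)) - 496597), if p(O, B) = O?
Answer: 5*I*√19726 ≈ 702.25*I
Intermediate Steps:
√((-207 + p(-14, 4)*(-261)) - 496597) = √((-207 - 14*(-261)) - 496597) = √((-207 + 3654) - 496597) = √(3447 - 496597) = √(-493150) = 5*I*√19726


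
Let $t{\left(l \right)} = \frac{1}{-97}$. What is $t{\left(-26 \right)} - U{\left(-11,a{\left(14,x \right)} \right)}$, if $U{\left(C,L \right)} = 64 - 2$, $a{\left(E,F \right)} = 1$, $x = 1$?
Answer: $- \frac{6015}{97} \approx -62.01$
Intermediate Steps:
$U{\left(C,L \right)} = 62$ ($U{\left(C,L \right)} = 64 - 2 = 62$)
$t{\left(l \right)} = - \frac{1}{97}$
$t{\left(-26 \right)} - U{\left(-11,a{\left(14,x \right)} \right)} = - \frac{1}{97} - 62 = - \frac{6015}{97}$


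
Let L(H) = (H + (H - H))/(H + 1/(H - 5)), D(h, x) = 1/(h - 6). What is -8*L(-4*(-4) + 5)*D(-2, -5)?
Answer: 336/337 ≈ 0.99703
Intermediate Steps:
D(h, x) = 1/(-6 + h)
L(H) = H/(H + 1/(-5 + H)) (L(H) = (H + 0)/(H + 1/(-5 + H)) = H/(H + 1/(-5 + H)))
-8*L(-4*(-4) + 5)*D(-2, -5) = -8*(-4*(-4) + 5)*(-5 + (-4*(-4) + 5))/(1 + (-4*(-4) + 5)**2 - 5*(-4*(-4) + 5))/(-6 - 2) = -8*(16 + 5)*(-5 + (16 + 5))/(1 + (16 + 5)**2 - 5*(16 + 5))/(-8) = -8*21*(-5 + 21)/(1 + 21**2 - 5*21)*(-1)/8 = -8*21*16/(1 + 441 - 105)*(-1)/8 = -8*21*16/337*(-1)/8 = -8*21*(1/337)*16*(-1)/8 = -2688*(-1)/(337*8) = -8*(-42/337) = 336/337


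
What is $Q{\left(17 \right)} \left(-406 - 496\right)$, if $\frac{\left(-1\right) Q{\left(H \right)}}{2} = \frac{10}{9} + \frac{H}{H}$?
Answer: $\frac{34276}{9} \approx 3808.4$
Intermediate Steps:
$Q{\left(H \right)} = - \frac{38}{9}$ ($Q{\left(H \right)} = - 2 \left(\frac{10}{9} + \frac{H}{H}\right) = - 2 \left(10 \cdot \frac{1}{9} + 1\right) = - 2 \left(\frac{10}{9} + 1\right) = \left(-2\right) \frac{19}{9} = - \frac{38}{9}$)
$Q{\left(17 \right)} \left(-406 - 496\right) = - \frac{38 \left(-406 - 496\right)}{9} = \left(- \frac{38}{9}\right) \left(-902\right) = \frac{34276}{9}$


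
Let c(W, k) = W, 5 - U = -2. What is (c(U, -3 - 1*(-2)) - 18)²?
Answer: 121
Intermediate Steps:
U = 7 (U = 5 - 1*(-2) = 5 + 2 = 7)
(c(U, -3 - 1*(-2)) - 18)² = (7 - 18)² = (-11)² = 121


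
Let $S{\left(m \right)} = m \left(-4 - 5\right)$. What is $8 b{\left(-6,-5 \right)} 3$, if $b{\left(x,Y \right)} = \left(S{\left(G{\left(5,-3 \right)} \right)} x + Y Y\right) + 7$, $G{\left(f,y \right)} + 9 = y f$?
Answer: $-30336$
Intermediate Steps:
$G{\left(f,y \right)} = -9 + f y$ ($G{\left(f,y \right)} = -9 + y f = -9 + f y$)
$S{\left(m \right)} = - 9 m$ ($S{\left(m \right)} = m \left(-9\right) = - 9 m$)
$b{\left(x,Y \right)} = 7 + Y^{2} + 216 x$ ($b{\left(x,Y \right)} = \left(- 9 \left(-9 + 5 \left(-3\right)\right) x + Y Y\right) + 7 = \left(- 9 \left(-9 - 15\right) x + Y^{2}\right) + 7 = \left(\left(-9\right) \left(-24\right) x + Y^{2}\right) + 7 = \left(216 x + Y^{2}\right) + 7 = \left(Y^{2} + 216 x\right) + 7 = 7 + Y^{2} + 216 x$)
$8 b{\left(-6,-5 \right)} 3 = 8 \left(7 + \left(-5\right)^{2} + 216 \left(-6\right)\right) 3 = 8 \left(7 + 25 - 1296\right) 3 = 8 \left(-1264\right) 3 = \left(-10112\right) 3 = -30336$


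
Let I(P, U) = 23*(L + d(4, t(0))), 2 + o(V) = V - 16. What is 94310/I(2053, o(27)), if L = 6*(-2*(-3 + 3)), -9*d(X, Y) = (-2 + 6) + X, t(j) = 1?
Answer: -424395/92 ≈ -4613.0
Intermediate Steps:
o(V) = -18 + V (o(V) = -2 + (V - 16) = -2 + (-16 + V) = -18 + V)
d(X, Y) = -4/9 - X/9 (d(X, Y) = -((-2 + 6) + X)/9 = -(4 + X)/9 = -4/9 - X/9)
L = 0 (L = 6*(-2*0) = 6*0 = 0)
I(P, U) = -184/9 (I(P, U) = 23*(0 + (-4/9 - ⅑*4)) = 23*(0 + (-4/9 - 4/9)) = 23*(0 - 8/9) = 23*(-8/9) = -184/9)
94310/I(2053, o(27)) = 94310/(-184/9) = 94310*(-9/184) = -424395/92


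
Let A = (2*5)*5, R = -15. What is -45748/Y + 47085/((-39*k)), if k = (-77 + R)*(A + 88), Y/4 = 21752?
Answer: -96641021/224382756 ≈ -0.43070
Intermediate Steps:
Y = 87008 (Y = 4*21752 = 87008)
A = 50 (A = 10*5 = 50)
k = -12696 (k = (-77 - 15)*(50 + 88) = -92*138 = -12696)
-45748/Y + 47085/((-39*k)) = -45748/87008 + 47085/((-39*(-12696))) = -45748*1/87008 + 47085/495144 = -11437/21752 + 47085*(1/495144) = -11437/21752 + 15695/165048 = -96641021/224382756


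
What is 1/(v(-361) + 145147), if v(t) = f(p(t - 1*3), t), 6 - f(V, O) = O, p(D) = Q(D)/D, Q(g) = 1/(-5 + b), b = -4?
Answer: 1/145514 ≈ 6.8722e-6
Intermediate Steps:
Q(g) = -1/9 (Q(g) = 1/(-5 - 4) = 1/(-9) = -1/9)
p(D) = -1/(9*D)
f(V, O) = 6 - O
v(t) = 6 - t
1/(v(-361) + 145147) = 1/((6 - 1*(-361)) + 145147) = 1/((6 + 361) + 145147) = 1/(367 + 145147) = 1/145514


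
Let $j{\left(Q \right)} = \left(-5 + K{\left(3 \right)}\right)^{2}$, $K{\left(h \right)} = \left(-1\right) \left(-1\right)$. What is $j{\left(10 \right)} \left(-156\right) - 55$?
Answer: $-2551$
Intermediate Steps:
$K{\left(h \right)} = 1$
$j{\left(Q \right)} = 16$ ($j{\left(Q \right)} = \left(-5 + 1\right)^{2} = \left(-4\right)^{2} = 16$)
$j{\left(10 \right)} \left(-156\right) - 55 = 16 \left(-156\right) - 55 = -2496 - 55 = -2551$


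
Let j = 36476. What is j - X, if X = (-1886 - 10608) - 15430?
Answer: 64400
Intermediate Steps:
X = -27924 (X = -12494 - 15430 = -27924)
j - X = 36476 - 1*(-27924) = 36476 + 27924 = 64400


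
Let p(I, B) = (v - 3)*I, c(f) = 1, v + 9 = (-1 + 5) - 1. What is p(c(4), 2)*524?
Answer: -4716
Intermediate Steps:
v = -6 (v = -9 + ((-1 + 5) - 1) = -9 + (4 - 1) = -9 + 3 = -6)
p(I, B) = -9*I (p(I, B) = (-6 - 3)*I = -9*I)
p(c(4), 2)*524 = -9*1*524 = -9*524 = -4716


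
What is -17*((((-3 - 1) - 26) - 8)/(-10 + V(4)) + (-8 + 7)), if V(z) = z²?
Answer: 374/3 ≈ 124.67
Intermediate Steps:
-17*((((-3 - 1) - 26) - 8)/(-10 + V(4)) + (-8 + 7)) = -17*((((-3 - 1) - 26) - 8)/(-10 + 4²) + (-8 + 7)) = -17*(((-4 - 26) - 8)/(-10 + 16) - 1) = -17*((-30 - 8)/6 - 1) = -17*(-38*⅙ - 1) = -17*(-19/3 - 1) = -17*(-22/3) = 374/3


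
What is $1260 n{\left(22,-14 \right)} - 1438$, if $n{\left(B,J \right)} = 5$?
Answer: $4862$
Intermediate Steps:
$1260 n{\left(22,-14 \right)} - 1438 = 1260 \cdot 5 - 1438 = 6300 - 1438 = 4862$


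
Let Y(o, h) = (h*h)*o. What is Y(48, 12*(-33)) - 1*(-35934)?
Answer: 7563102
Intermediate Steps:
Y(o, h) = o*h² (Y(o, h) = h²*o = o*h²)
Y(48, 12*(-33)) - 1*(-35934) = 48*(12*(-33))² - 1*(-35934) = 48*(-396)² + 35934 = 48*156816 + 35934 = 7527168 + 35934 = 7563102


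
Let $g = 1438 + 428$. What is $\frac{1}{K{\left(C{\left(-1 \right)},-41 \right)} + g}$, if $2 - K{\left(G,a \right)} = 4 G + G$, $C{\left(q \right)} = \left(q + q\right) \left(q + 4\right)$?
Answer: $\frac{1}{1898} \approx 0.00052687$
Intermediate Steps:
$C{\left(q \right)} = 2 q \left(4 + q\right)$
$K{\left(G,a \right)} = 2 - 5 G$ ($K{\left(G,a \right)} = 2 - \left(4 G + G\right) = 2 - 5 G$)
$g = 1866$
$\frac{1}{K{\left(C{\left(-1 \right)},-41 \right)} + g} = \frac{1}{\left(2 - 5 \cdot 2 \left(-1\right) \left(4 - 1\right)\right) + 1866} = \frac{1}{\left(2 - 5 \cdot 2 \left(-1\right) 3\right) + 1866} = \frac{1}{\left(2 - -30\right) + 1866} = \frac{1}{\left(2 + 30\right) + 1866} = \frac{1}{32 + 1866} = \frac{1}{1898}$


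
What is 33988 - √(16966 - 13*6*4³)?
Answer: 33988 - √11974 ≈ 33879.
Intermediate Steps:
33988 - √(16966 - 13*6*4³) = 33988 - √(16966 - 78*64) = 33988 - √(16966 - 4992) = 33988 - √11974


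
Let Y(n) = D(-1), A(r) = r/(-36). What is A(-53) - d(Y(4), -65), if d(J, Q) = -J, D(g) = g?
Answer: 17/36 ≈ 0.47222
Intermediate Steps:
A(r) = -r/36 (A(r) = r*(-1/36) = -r/36)
Y(n) = -1
A(-53) - d(Y(4), -65) = -1/36*(-53) - (-1)*(-1) = 53/36 - 1*1 = 53/36 - 1 = 17/36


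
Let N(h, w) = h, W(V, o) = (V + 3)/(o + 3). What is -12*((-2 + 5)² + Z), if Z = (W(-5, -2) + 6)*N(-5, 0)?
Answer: 132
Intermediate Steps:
W(V, o) = (3 + V)/(3 + o)
Z = -20 (Z = ((3 - 5)/(3 - 2) + 6)*(-5) = (-2/1 + 6)*(-5) = (1*(-2) + 6)*(-5) = (-2 + 6)*(-5) = 4*(-5) = -20)
-12*((-2 + 5)² + Z) = -12*((-2 + 5)² - 20) = -12*(3² - 20) = -12*(9 - 20) = -12*(-11) = 132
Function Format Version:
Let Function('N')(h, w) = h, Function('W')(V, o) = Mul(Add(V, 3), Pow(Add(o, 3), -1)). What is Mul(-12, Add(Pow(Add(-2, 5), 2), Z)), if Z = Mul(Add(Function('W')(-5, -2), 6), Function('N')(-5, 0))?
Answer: 132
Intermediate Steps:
Function('W')(V, o) = Mul(Pow(Add(3, o), -1), Add(3, V)) (Function('W')(V, o) = Mul(Add(3, V), Pow(Add(3, o), -1)) = Mul(Pow(Add(3, o), -1), Add(3, V)))
Z = -20 (Z = Mul(Add(Mul(Pow(Add(3, -2), -1), Add(3, -5)), 6), -5) = Mul(Add(Mul(Pow(1, -1), -2), 6), -5) = Mul(Add(Mul(1, -2), 6), -5) = Mul(Add(-2, 6), -5) = Mul(4, -5) = -20)
Mul(-12, Add(Pow(Add(-2, 5), 2), Z)) = Mul(-12, Add(Pow(Add(-2, 5), 2), -20)) = Mul(-12, Add(Pow(3, 2), -20)) = Mul(-12, Add(9, -20)) = Mul(-12, -11) = 132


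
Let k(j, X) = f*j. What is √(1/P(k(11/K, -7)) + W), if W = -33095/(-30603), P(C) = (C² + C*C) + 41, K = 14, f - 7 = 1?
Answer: √3460343502606/1781943 ≈ 1.0439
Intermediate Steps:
f = 8 (f = 7 + 1 = 8)
k(j, X) = 8*j
P(C) = 41 + 2*C² (P(C) = (C² + C²) + 41 = 2*C² + 41 = 41 + 2*C²)
W = 33095/30603 (W = -33095*(-1/30603) = 33095/30603 ≈ 1.0814)
√(1/P(k(11/K, -7)) + W) = √(1/(41 + 2*(8*(11/14))²) + 33095/30603) = √(1/(41 + 2*(44/7)²) + 33095/30603) = √(1/(41 + 2*(1936/49)) + 33095/30603) = √(1/(41 + 3872/49) + 33095/30603) = √(1/(5881/49) + 33095/30603) = √(49/5881 + 33095/30603) = √(196131242/179976243) = √3460343502606/1781943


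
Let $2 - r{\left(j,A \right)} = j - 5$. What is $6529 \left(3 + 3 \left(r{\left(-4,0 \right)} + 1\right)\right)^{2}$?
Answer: $9930609$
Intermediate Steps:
$r{\left(j,A \right)} = 7 - j$ ($r{\left(j,A \right)} = 2 - \left(j - 5\right) = 2 - \left(-5 + j\right) = 7 - j$)
$6529 \left(3 + 3 \left(r{\left(-4,0 \right)} + 1\right)\right)^{2} = 6529 \left(3 + 3 \left(\left(7 - -4\right) + 1\right)\right)^{2} = 6529 \left(3 + 3 \left(\left(7 + 4\right) + 1\right)\right)^{2} = 6529 \left(3 + 3 \left(11 + 1\right)\right)^{2} = 6529 \left(3 + 3 \cdot 12\right)^{2} = 6529 \left(3 + 36\right)^{2} = 6529 \cdot 39^{2} = 6529 \cdot 1521 = 9930609$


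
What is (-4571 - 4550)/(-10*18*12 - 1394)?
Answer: 9121/3554 ≈ 2.5664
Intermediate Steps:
(-4571 - 4550)/(-10*18*12 - 1394) = -9121/(-180*12 - 1394) = -9121/(-2160 - 1394) = -9121/(-3554) = -9121*(-1/3554) = 9121/3554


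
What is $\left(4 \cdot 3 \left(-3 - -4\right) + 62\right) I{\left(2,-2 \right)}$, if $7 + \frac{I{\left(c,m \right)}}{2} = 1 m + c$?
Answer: $-1036$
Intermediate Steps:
$I{\left(c,m \right)} = -14 + 2 c + 2 m$ ($I{\left(c,m \right)} = -14 + 2 \left(1 m + c\right) = -14 + 2 \left(m + c\right) = -14 + 2 \left(c + m\right) = -14 + \left(2 c + 2 m\right) = -14 + 2 c + 2 m$)
$\left(4 \cdot 3 \left(-3 - -4\right) + 62\right) I{\left(2,-2 \right)} = \left(4 \cdot 3 \left(-3 - -4\right) + 62\right) \left(-14 + 2 \cdot 2 + 2 \left(-2\right)\right) = \left(12 \left(-3 + 4\right) + 62\right) \left(-14 + 4 - 4\right) = \left(12 \cdot 1 + 62\right) \left(-14\right) = \left(12 + 62\right) \left(-14\right) = 74 \left(-14\right) = -1036$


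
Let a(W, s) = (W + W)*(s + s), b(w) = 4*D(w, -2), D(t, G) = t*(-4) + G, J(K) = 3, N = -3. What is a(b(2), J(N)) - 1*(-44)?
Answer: -436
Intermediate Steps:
D(t, G) = G - 4*t (D(t, G) = -4*t + G = G - 4*t)
b(w) = -8 - 16*w (b(w) = 4*(-2 - 4*w) = -8 - 16*w)
a(W, s) = 4*W*s (a(W, s) = (2*W)*(2*s) = 4*W*s)
a(b(2), J(N)) - 1*(-44) = 4*(-8 - 16*2)*3 - 1*(-44) = 4*(-8 - 32)*3 + 44 = 4*(-40)*3 + 44 = -480 + 44 = -436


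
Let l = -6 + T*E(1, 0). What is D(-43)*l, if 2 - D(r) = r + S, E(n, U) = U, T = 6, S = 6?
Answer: -234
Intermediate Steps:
D(r) = -4 - r (D(r) = 2 - (r + 6) = 2 - (6 + r) = 2 + (-6 - r) = -4 - r)
l = -6 (l = -6 + 6*0 = -6 + 0 = -6)
D(-43)*l = (-4 - 1*(-43))*(-6) = (-4 + 43)*(-6) = 39*(-6) = -234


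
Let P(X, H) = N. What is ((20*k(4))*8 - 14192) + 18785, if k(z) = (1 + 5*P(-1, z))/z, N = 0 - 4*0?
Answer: 4633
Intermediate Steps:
N = 0 (N = 0 + 0 = 0)
P(X, H) = 0
k(z) = 1/z (k(z) = (1 + 5*0)/z = (1 + 0)/z = 1/z)
((20*k(4))*8 - 14192) + 18785 = ((20/4)*8 - 14192) + 18785 = ((20*(1/4))*8 - 14192) + 18785 = (5*8 - 14192) + 18785 = (40 - 14192) + 18785 = -14152 + 18785 = 4633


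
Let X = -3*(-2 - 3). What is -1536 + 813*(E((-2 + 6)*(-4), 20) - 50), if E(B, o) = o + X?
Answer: -13731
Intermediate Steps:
X = 15 (X = -3*(-5) = 15)
E(B, o) = 15 + o (E(B, o) = o + 15 = 15 + o)
-1536 + 813*(E((-2 + 6)*(-4), 20) - 50) = -1536 + 813*((15 + 20) - 50) = -1536 + 813*(35 - 50) = -1536 + 813*(-15) = -1536 - 12195 = -13731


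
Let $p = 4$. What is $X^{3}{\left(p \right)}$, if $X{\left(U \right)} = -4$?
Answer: $-64$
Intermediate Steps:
$X^{3}{\left(p \right)} = \left(-4\right)^{3} = -64$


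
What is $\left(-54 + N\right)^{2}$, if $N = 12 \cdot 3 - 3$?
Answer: $441$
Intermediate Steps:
$N = 33$ ($N = 36 - 3 = 33$)
$\left(-54 + N\right)^{2} = \left(-54 + 33\right)^{2} = \left(-21\right)^{2} = 441$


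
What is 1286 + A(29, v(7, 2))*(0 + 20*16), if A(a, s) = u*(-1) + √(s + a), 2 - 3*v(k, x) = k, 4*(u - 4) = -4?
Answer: 326 + 320*√246/3 ≈ 1999.0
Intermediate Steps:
u = 3 (u = 4 + (¼)*(-4) = 4 - 1 = 3)
v(k, x) = ⅔ - k/3
A(a, s) = -3 + √(a + s) (A(a, s) = 3*(-1) + √(s + a) = -3 + √(a + s))
1286 + A(29, v(7, 2))*(0 + 20*16) = 1286 + (-3 + √(29 + (⅔ - ⅓*7)))*(0 + 20*16) = 1286 + (-3 + √(29 + (⅔ - 7/3)))*(0 + 320) = 1286 + (-3 + √(29 - 5/3))*320 = 1286 + (-3 + √(82/3))*320 = 1286 + (-3 + √246/3)*320 = 1286 + (-960 + 320*√246/3) = 326 + 320*√246/3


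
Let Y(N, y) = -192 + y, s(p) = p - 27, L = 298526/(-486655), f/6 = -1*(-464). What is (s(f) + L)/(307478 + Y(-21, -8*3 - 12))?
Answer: 1341409309/149524748750 ≈ 0.0089712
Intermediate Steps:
f = 2784 (f = 6*(-1*(-464)) = 6*464 = 2784)
L = -298526/486655 (L = 298526*(-1/486655) = -298526/486655 ≈ -0.61342)
s(p) = -27 + p
(s(f) + L)/(307478 + Y(-21, -8*3 - 12)) = ((-27 + 2784) - 298526/486655)/(307478 + (-192 + (-8*3 - 12))) = (2757 - 298526/486655)/(307478 + (-192 + (-24 - 12))) = 1341409309/(486655*(307478 + (-192 - 36))) = 1341409309/(486655*(307478 - 228)) = (1341409309/486655)/307250 = (1341409309/486655)*(1/307250) = 1341409309/149524748750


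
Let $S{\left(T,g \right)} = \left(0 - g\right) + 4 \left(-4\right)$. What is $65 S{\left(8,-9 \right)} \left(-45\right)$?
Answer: $20475$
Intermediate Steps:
$S{\left(T,g \right)} = -16 - g$ ($S{\left(T,g \right)} = - g - 16 = -16 - g$)
$65 S{\left(8,-9 \right)} \left(-45\right) = 65 \left(-16 - -9\right) \left(-45\right) = 65 \left(-16 + 9\right) \left(-45\right) = 65 \left(-7\right) \left(-45\right) = \left(-455\right) \left(-45\right) = 20475$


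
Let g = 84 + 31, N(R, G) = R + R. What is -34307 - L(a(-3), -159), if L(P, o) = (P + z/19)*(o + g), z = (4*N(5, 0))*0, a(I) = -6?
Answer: -34571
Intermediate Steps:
N(R, G) = 2*R
z = 0 (z = (4*(2*5))*0 = (4*10)*0 = 40*0 = 0)
g = 115
L(P, o) = P*(115 + o) (L(P, o) = (P + 0/19)*(o + 115) = (P + 0*(1/19))*(115 + o) = (P + 0)*(115 + o) = P*(115 + o))
-34307 - L(a(-3), -159) = -34307 - (-6)*(115 - 159) = -34307 - (-6)*(-44) = -34307 - 1*264 = -34307 - 264 = -34571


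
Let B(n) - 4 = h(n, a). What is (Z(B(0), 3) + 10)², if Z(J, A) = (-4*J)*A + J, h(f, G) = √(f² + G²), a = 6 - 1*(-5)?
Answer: 24025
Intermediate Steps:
a = 11 (a = 6 + 5 = 11)
h(f, G) = √(G² + f²)
B(n) = 4 + √(121 + n²) (B(n) = 4 + √(11² + n²) = 4 + √(121 + n²))
Z(J, A) = J - 4*A*J (Z(J, A) = -4*A*J + J = J - 4*A*J)
(Z(B(0), 3) + 10)² = ((4 + √(121 + 0²))*(1 - 4*3) + 10)² = ((4 + √(121 + 0))*(1 - 12) + 10)² = ((4 + √121)*(-11) + 10)² = ((4 + 11)*(-11) + 10)² = (15*(-11) + 10)² = (-165 + 10)² = (-155)² = 24025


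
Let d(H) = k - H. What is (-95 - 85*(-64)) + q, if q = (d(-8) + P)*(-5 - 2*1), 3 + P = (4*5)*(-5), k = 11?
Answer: 5933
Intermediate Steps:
d(H) = 11 - H
P = -103 (P = -3 + (4*5)*(-5) = -3 + 20*(-5) = -3 - 100 = -103)
q = 588 (q = ((11 - 1*(-8)) - 103)*(-5 - 2*1) = ((11 + 8) - 103)*(-5 - 2) = (19 - 103)*(-7) = -84*(-7) = 588)
(-95 - 85*(-64)) + q = (-95 - 85*(-64)) + 588 = (-95 + 5440) + 588 = 5345 + 588 = 5933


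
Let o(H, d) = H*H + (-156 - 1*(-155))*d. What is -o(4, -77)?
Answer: -93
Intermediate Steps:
o(H, d) = H**2 - d (o(H, d) = H**2 + (-156 + 155)*d = H**2 - d)
-o(4, -77) = -(4**2 - 1*(-77)) = -(16 + 77) = -1*93 = -93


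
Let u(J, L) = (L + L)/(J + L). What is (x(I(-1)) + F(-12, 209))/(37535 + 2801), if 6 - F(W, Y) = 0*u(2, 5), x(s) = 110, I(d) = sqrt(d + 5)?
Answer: 29/10084 ≈ 0.0028758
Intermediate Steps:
I(d) = sqrt(5 + d)
u(J, L) = 2*L/(J + L) (u(J, L) = (2*L)/(J + L) = 2*L/(J + L))
F(W, Y) = 6 (F(W, Y) = 6 - 0*2*5/(2 + 5) = 6 - 0*2*5/7 = 6 - 0*2*5*(1/7) = 6 - 0*10/7 = 6 - 1*0 = 6 + 0 = 6)
(x(I(-1)) + F(-12, 209))/(37535 + 2801) = (110 + 6)/(37535 + 2801) = 116/40336 = 116*(1/40336) = 29/10084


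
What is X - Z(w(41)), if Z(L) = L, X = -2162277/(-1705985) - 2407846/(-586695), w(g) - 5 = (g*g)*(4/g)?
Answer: -6550981947814/40035714783 ≈ -163.63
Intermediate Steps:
w(g) = 5 + 4*g (w(g) = 5 + (g*g)*(4/g) = 5 + g**2*(4/g) = 5 + 4*g)
X = 215053850513/40035714783 (X = -2162277*(-1/1705985) - 2407846*(-1/586695) = 2162277/1705985 + 2407846/586695 = 215053850513/40035714783 ≈ 5.3716)
X - Z(w(41)) = 215053850513/40035714783 - (5 + 4*41) = 215053850513/40035714783 - (5 + 164) = 215053850513/40035714783 - 1*169 = 215053850513/40035714783 - 169 = -6550981947814/40035714783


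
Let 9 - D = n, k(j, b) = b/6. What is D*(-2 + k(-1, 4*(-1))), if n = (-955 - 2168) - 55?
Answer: -25496/3 ≈ -8498.7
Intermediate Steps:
k(j, b) = b/6 (k(j, b) = b*(⅙) = b/6)
n = -3178 (n = -3123 - 55 = -3178)
D = 3187 (D = 9 - 1*(-3178) = 9 + 3178 = 3187)
D*(-2 + k(-1, 4*(-1))) = 3187*(-2 + (4*(-1))/6) = 3187*(-2 + (⅙)*(-4)) = 3187*(-2 - ⅔) = 3187*(-8/3) = -25496/3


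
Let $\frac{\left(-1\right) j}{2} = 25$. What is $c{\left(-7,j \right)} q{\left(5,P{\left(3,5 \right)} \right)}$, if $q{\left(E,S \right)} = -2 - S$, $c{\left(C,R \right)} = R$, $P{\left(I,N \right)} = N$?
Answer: $350$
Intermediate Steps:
$j = -50$ ($j = \left(-2\right) 25 = -50$)
$c{\left(-7,j \right)} q{\left(5,P{\left(3,5 \right)} \right)} = - 50 \left(-2 - 5\right) = \left(-50\right) \left(-7\right) = 350$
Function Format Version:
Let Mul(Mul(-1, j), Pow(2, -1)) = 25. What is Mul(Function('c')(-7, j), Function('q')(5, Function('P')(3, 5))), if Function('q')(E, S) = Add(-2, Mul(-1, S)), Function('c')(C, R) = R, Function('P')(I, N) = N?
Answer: 350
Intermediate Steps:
j = -50 (j = Mul(-2, 25) = -50)
Mul(Function('c')(-7, j), Function('q')(5, Function('P')(3, 5))) = Mul(-50, Add(-2, Mul(-1, 5))) = Mul(-50, Add(-2, -5)) = Mul(-50, -7) = 350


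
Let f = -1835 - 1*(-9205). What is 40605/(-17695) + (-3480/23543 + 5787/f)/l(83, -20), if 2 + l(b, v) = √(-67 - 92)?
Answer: -115232251347864/50045779933435 - 110595741*I*√159/28282441330 ≈ -2.3025 - 0.049308*I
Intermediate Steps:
f = 7370 (f = -1835 + 9205 = 7370)
l(b, v) = -2 + I*√159 (l(b, v) = -2 + √(-67 - 92) = -2 + √(-159) = -2 + I*√159)
40605/(-17695) + (-3480/23543 + 5787/f)/l(83, -20) = 40605/(-17695) + (-3480/23543 + 5787/7370)/(-2 + I*√159) = 40605*(-1/17695) + (-3480*1/23543 + 5787*(1/7370))/(-2 + I*√159) = -8121/3539 + (-3480/23543 + 5787/7370)/(-2 + I*√159) = -8121/3539 + 110595741/(173511910*(-2 + I*√159))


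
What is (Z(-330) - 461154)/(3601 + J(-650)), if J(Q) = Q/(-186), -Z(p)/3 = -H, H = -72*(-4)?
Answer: -21403485/167609 ≈ -127.70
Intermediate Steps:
H = 288
Z(p) = 864 (Z(p) = -(-3)*288 = -3*(-288) = 864)
J(Q) = -Q/186 (J(Q) = Q*(-1/186) = -Q/186)
(Z(-330) - 461154)/(3601 + J(-650)) = (864 - 461154)/(3601 - 1/186*(-650)) = -460290/(3601 + 325/93) = -460290/335218/93 = -460290*93/335218 = -21403485/167609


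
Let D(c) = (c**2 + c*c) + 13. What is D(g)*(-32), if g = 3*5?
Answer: -14816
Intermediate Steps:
g = 15
D(c) = 13 + 2*c**2 (D(c) = (c**2 + c**2) + 13 = 2*c**2 + 13 = 13 + 2*c**2)
D(g)*(-32) = (13 + 2*15**2)*(-32) = (13 + 2*225)*(-32) = (13 + 450)*(-32) = 463*(-32) = -14816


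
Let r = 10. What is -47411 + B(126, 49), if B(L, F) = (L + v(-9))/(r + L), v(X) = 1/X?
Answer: -58029931/1224 ≈ -47410.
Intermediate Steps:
B(L, F) = (-1/9 + L)/(10 + L) (B(L, F) = (L + 1/(-9))/(10 + L) = (L - 1/9)/(10 + L) = (-1/9 + L)/(10 + L))
-47411 + B(126, 49) = -47411 + (-1/9 + 126)/(10 + 126) = -47411 + (1133/9)/136 = -47411 + (1/136)*(1133/9) = -47411 + 1133/1224 = -58029931/1224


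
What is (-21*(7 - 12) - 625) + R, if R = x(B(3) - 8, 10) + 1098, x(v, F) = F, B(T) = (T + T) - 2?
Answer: 588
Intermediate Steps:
B(T) = -2 + 2*T (B(T) = 2*T - 2 = -2 + 2*T)
R = 1108 (R = 10 + 1098 = 1108)
(-21*(7 - 12) - 625) + R = (-21*(7 - 12) - 625) + 1108 = (-21*(-5) - 625) + 1108 = (105 - 625) + 1108 = -520 + 1108 = 588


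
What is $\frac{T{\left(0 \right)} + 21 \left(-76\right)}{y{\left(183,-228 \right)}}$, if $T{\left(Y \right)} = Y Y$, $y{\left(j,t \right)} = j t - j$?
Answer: $\frac{532}{13969} \approx 0.038084$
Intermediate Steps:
$y{\left(j,t \right)} = - j + j t$
$T{\left(Y \right)} = Y^{2}$
$\frac{T{\left(0 \right)} + 21 \left(-76\right)}{y{\left(183,-228 \right)}} = \frac{0^{2} + 21 \left(-76\right)}{183 \left(-1 - 228\right)} = \frac{0 - 1596}{183 \left(-229\right)} = - \frac{1596}{-41907} = \left(-1596\right) \left(- \frac{1}{41907}\right) = \frac{532}{13969}$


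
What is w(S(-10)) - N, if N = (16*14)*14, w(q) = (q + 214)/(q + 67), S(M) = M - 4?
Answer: -166008/53 ≈ -3132.2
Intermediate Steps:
S(M) = -4 + M
w(q) = (214 + q)/(67 + q)
N = 3136 (N = 224*14 = 3136)
w(S(-10)) - N = (214 + (-4 - 10))/(67 + (-4 - 10)) - 1*3136 = (214 - 14)/(67 - 14) - 3136 = 200/53 - 3136 = -166008/53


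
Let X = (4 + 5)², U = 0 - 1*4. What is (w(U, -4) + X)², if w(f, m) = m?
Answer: 5929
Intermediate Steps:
U = -4 (U = 0 - 4 = -4)
X = 81 (X = 9² = 81)
(w(U, -4) + X)² = (-4 + 81)² = 77² = 5929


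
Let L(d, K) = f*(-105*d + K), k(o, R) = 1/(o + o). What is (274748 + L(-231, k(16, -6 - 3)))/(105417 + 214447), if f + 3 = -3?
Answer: 2067485/5117824 ≈ 0.40398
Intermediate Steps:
f = -6 (f = -3 - 3 = -6)
k(o, R) = 1/(2*o)
L(d, K) = -6*K + 630*d (L(d, K) = -6*(-105*d + K) = -6*(K - 105*d) = -6*K + 630*d)
(274748 + L(-231, k(16, -6 - 3)))/(105417 + 214447) = (274748 + (-3/16 + 630*(-231)))/(105417 + 214447) = (274748 + (-3/16 - 145530))/319864 = (274748 + (-6*1/32 - 145530))*(1/319864) = (274748 + (-3/16 - 145530))*(1/319864) = (274748 - 2328483/16)*(1/319864) = (2067485/16)*(1/319864) = 2067485/5117824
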